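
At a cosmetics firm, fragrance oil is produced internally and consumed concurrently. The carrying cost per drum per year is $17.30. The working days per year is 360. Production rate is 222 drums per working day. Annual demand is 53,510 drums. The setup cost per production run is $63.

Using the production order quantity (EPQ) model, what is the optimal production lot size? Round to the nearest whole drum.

1,086 drums

Daily demand d = 53,510/360 = 148.639; p = 222; 1 − d/p = 0.33046
EPQ = √(2DS / (H(1 − d/p)))
    = √(2 × 53,510 × 63 / (17.3 × 0.33046)) ≈ 1,085.98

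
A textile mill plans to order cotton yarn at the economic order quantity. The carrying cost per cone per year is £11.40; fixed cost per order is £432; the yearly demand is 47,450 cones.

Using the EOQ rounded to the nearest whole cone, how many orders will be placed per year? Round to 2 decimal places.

25.03 orders per year

EOQ = √(2DS/H) = √(2 × 47,450 × 432 / 11.4)
    = √(3,596,210.53) ≈ 1,896.37 → Q = 1,896
N = D/Q = 47,450/1,896 ≈ 25.026 orders/yr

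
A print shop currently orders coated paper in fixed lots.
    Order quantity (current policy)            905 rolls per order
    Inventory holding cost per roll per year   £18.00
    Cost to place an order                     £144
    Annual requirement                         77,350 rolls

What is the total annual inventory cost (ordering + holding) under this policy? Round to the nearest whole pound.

£20,453

Ordering: D/Q × S = 77,350/905 × £144 = £12,307.62
Holding:  Q/2 × H = 905/2 × £18 = £8,145.00
Total = £12,307.62 + £8,145.00 = £20,452.62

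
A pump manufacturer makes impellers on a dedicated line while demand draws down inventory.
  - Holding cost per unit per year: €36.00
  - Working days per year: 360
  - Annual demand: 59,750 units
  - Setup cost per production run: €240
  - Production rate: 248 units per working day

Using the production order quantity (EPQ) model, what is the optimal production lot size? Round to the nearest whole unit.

Daily demand d = 59,750/360 = 165.972; p = 248; 1 − d/p = 0.33076
EPQ = √(2DS / (H(1 − d/p)))
    = √(2 × 59,750 × 240 / (36 × 0.33076)) ≈ 1,551.97

1,552 units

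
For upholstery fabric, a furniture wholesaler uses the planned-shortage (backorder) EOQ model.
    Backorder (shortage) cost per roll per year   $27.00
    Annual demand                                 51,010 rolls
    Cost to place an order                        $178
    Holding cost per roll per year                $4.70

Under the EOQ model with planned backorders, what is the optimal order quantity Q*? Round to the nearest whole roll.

Basic EOQ = √(2·51,010·178/4.7) = 1,965.639
Backorder adjustment √((H+b)/b) = √((4.7+27)/27) = 1.0835
Q* = 1,965.639 × 1.0835 ≈ 2,129.86

2,130 rolls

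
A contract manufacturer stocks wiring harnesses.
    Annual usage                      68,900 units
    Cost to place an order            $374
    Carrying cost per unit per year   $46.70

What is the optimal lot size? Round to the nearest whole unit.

Q* = √(2·D·S / H) = √(2·68,900·374 / 46.7) = √1,103,580.3 ≈ 1,050.51

1,051 units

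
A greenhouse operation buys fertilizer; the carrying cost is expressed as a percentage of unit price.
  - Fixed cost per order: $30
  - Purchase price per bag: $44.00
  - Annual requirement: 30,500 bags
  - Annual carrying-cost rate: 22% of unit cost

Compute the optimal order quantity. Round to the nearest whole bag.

435 bags

Holding cost per bag per year: H = 22% × $44 = $9.6800
Q* = √(2·D·S / H) = √(2·30,500·30 / 9.68) = √189,049.6 ≈ 434.80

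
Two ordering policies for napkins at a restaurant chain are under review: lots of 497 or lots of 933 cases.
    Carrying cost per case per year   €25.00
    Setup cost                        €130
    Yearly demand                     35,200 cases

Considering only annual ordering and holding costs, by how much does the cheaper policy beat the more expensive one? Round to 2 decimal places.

€1,147.37

TC(Q) = (D/Q)S + (Q/2)H
TC(497) = (35,200/497)×130 + (497/2)×25 = €15,419.74
TC(933) = (35,200/933)×130 + (933/2)×25 = €16,567.11
Cheaper: Q = 497.  Difference = €1,147.37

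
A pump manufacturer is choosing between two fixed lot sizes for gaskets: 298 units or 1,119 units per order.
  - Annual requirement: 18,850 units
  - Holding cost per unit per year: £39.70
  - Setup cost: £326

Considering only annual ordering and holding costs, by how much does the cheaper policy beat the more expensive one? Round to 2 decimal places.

Annual cost at Q: ordering D·S/Q plus holding Q·H/2.
TC(298) = (18,850/298)×326 + (298/2)×39.7 = £26,536.44
TC(1,119) = (18,850/1,119)×326 + (1,119/2)×39.7 = £27,703.75
Lots of 298 are cheaper by £1,167.31.

£1,167.31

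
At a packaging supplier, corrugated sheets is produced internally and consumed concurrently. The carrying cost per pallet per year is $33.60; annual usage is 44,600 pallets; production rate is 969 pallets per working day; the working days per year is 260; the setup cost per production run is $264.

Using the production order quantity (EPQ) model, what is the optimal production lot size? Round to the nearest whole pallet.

d = 44,600/260 = 171.5385 pallets/day;  effective holding cost H(1 − d/p) = 33.6·(1 − 171.5385/969) = 27.65192
Q* = √(2DS / H_eff) = √(2·44,600·264 / 27.65192) ≈ 922.83

923 pallets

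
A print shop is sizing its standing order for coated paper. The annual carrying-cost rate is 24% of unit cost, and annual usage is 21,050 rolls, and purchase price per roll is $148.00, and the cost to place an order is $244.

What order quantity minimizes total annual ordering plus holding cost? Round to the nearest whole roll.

538 rolls

Holding cost per roll per year: H = 24% × $148 = $35.5200
Optimal lot size Q* = (2 × 21,050 × $244 / $35.52)^½ ≈ 537.77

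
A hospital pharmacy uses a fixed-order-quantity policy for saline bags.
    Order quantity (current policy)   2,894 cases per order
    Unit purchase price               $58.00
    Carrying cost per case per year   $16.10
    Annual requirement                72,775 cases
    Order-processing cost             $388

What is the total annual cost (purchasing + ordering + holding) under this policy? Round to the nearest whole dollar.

$4,254,004

Orders/yr = 72,775/2,894 = 25.147; ordering cost = 25.147 × $388 = $9,756.98
Average inventory = 2,894/2 = 1447; holding cost = 1447 × $16.1 = $23,296.70
Purchase cost = D·C = 72,775 × 58 = $4,220,950.00
Total = $9,756.98 + $23,296.70 + $4,220,950.00 = $4,254,003.68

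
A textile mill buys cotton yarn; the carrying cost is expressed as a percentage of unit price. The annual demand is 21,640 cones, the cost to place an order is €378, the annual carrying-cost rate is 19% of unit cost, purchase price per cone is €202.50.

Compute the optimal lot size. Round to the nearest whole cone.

Holding cost per cone per year: H = 19% × €202.5 = €38.4750
2DS/H = 2·21,640·378/38.475 = 425,207.02
EOQ = √425,207.02 ≈ 652.08

652 cones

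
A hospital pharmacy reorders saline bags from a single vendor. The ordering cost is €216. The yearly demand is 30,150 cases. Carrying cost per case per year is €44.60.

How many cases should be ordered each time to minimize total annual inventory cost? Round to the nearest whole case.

Q* = √(2·D·S / H) = √(2·30,150·216 / 44.6) = √292,035.9 ≈ 540.40

540 cases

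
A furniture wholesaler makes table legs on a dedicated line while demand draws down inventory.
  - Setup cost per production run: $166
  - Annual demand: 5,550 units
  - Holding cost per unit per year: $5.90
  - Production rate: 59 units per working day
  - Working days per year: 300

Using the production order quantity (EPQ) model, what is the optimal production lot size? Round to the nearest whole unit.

d = 5,550/300 = 18.5000 units/day;  effective holding cost H(1 − d/p) = 5.9·(1 − 18.5000/59) = 4.05000
Q* = √(2DS / H_eff) = √(2·5,550·166 / 4.05000) ≈ 674.51

675 units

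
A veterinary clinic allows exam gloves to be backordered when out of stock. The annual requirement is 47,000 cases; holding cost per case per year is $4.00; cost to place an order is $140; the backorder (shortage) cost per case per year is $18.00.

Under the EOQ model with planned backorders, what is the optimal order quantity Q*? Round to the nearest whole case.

Basic EOQ = √(2·47,000·140/4) = 1,813.836
Backorder adjustment √((H+b)/b) = √((4+18)/18) = 1.1055
Q* = 1,813.836 × 1.1055 ≈ 2,005.27

2,005 cases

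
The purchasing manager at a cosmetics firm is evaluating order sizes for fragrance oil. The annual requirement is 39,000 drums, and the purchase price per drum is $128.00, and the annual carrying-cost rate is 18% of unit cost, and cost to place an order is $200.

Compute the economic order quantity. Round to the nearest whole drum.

823 drums

Holding cost per drum per year: H = 18% × $128 = $23.0400
Optimal lot size Q* = (2 × 39,000 × $200 / $23.04)^½ ≈ 822.85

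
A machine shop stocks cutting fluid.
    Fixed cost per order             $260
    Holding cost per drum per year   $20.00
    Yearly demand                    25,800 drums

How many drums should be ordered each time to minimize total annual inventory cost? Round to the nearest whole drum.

819 drums

Optimal lot size Q* = (2 × 25,800 × $260 / $20)^½ ≈ 819.02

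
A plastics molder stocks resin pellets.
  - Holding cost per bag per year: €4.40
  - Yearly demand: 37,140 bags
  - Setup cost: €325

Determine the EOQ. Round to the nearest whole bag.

Optimal lot size Q* = (2 × 37,140 × €325 / €4.4)^½ ≈ 2,342.35

2,342 bags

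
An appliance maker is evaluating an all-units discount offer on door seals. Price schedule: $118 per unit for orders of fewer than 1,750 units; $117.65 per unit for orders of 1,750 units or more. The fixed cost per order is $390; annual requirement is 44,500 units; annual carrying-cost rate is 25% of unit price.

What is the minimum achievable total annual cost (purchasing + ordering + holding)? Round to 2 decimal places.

H₁ = 25%×$118 = $29.5000;  H₂ = 25%×$117.65 = $29.4125
EOQ₁ = √(2×44,500×390/29.5000) = 1,084.72  (< 1,750, feasible at tier 1)
EOQ₂ = √(2×44,500×390/29.4125) = 1,086.33  (< 1,750 → use Q = 1,750 at tier-2 price)
TC(tier 1 (EOQ₁), Q≈1,084.7) = $5,282,999.14
TC(tier 2, Q≈1,750.0) = $5,271,078.08
Minimum at tier 2: $5,271,078.08

$5,271,078.08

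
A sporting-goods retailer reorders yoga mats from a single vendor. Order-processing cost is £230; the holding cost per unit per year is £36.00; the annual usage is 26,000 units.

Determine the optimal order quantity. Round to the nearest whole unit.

576 units

Optimal lot size Q* = (2 × 26,000 × £230 / £36)^½ ≈ 576.39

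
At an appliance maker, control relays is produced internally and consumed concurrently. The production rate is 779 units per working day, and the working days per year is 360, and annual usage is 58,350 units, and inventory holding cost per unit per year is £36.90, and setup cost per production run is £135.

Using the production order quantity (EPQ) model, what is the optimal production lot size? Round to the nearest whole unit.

d = 58,350/360 = 162.0833 units/day;  effective holding cost H(1 − d/p) = 36.9·(1 − 162.0833/779) = 29.22237
Q* = √(2DS / H_eff) = √(2·58,350·135 / 29.22237) ≈ 734.25

734 units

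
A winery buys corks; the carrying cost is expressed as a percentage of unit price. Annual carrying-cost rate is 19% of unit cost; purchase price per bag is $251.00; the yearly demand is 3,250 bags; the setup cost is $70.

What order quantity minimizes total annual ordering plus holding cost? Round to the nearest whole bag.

98 bags

Carrying cost H = $251 × 19% = $47.6900/bag/yr
Optimal lot size Q* = (2 × 3,250 × $70 / $47.69)^½ ≈ 97.68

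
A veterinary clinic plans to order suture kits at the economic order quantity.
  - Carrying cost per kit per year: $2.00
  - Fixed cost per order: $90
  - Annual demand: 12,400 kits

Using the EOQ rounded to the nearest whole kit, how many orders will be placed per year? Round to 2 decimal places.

Q* = √(2·D·S / H) = √(2·12,400·90 / 2) = √1,116,000.0 ≈ 1,056.41 → Q = 1,056
N = D/Q = 12,400/1,056 ≈ 11.742 orders/yr

11.74 orders per year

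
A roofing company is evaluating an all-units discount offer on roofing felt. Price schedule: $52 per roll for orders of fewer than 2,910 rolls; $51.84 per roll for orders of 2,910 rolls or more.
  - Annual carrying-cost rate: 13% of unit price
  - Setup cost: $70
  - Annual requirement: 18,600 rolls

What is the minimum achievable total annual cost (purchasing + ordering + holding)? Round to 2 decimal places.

H₁ = 13%×$52 = $6.7600;  H₂ = 13%×$51.84 = $6.7392
EOQ₁ = √(2×18,600×70/6.7600) = 620.65  (< 2,910, feasible at tier 1)
EOQ₂ = √(2×18,600×70/6.7392) = 621.61  (< 2,910 → use Q = 2,910 at tier-2 price)
TC(tier 1 (EOQ₁), Q≈620.7) = $971,395.60
TC(tier 2, Q≈2,910.0) = $974,476.96
Minimum at tier 1 (EOQ₁): $971,395.60

$971,395.60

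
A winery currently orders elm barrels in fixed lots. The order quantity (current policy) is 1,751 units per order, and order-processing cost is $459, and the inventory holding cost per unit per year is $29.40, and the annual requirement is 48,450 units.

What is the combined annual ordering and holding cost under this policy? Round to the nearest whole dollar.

Annual ordering cost = (D/Q)·S = (48,450/1,751) × 459 = $12,700.49
Annual holding cost  = (Q/2)·H = (1,751/2) × 29.4 = $25,739.70
Total = $12,700.49 + $25,739.70 = $38,440.19

$38,440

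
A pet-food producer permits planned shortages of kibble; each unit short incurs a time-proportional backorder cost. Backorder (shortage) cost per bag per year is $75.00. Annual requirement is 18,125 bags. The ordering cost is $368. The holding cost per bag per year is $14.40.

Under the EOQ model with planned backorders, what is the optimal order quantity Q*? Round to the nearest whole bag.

1,051 bags

Q* = √(2DS/H) · √((H + b)/b)
   = √(2 × 18,125 × 368 / 14.4) · √((14.4 + 75) / 75)
   = 962.491 × 1.0918 ≈ 1,050.84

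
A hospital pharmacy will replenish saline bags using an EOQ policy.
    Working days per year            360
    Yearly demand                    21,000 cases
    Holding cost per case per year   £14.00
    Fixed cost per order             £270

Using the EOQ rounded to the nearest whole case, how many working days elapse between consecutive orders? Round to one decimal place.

15.4 days

EOQ = √(2DS/H) = √(2 × 21,000 × 270 / 14)
    = √(810,000.00) ≈ 900.00 → Q = 900 cases
Cycle time = (working days × Q)/D = (360 × 900) / 21,000 = 15.429 days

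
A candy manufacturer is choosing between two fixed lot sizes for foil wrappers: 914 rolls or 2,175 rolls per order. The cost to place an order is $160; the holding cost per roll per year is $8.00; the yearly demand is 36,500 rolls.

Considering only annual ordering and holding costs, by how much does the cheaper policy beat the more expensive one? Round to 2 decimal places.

TC(Q) = (D/Q)S + (Q/2)H
TC(914) = (36,500/914)×160 + (914/2)×8 = $10,045.50
TC(2,175) = (36,500/2,175)×160 + (2,175/2)×8 = $11,385.06
|ΔTC| = |$10,045.50 − $11,385.06| = $1,339.56

$1,339.56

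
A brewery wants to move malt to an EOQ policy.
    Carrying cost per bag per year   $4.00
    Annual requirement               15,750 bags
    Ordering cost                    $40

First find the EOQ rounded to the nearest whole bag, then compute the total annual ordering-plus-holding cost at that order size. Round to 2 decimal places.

2DS/H = 2·15,750·40/4 = 315,000.00
EOQ = √315,000.00 ≈ 561.25 → Q = 561 bags
Orders/yr = 15,750/561 = 28.075; ordering cost = 28.075 × $40 = $1,122.99
Average inventory = 561/2 = 280.5; holding cost = 280.5 × $4 = $1,122.00
Total = $1,122.99 + $1,122.00 = $2,244.99

$2,244.99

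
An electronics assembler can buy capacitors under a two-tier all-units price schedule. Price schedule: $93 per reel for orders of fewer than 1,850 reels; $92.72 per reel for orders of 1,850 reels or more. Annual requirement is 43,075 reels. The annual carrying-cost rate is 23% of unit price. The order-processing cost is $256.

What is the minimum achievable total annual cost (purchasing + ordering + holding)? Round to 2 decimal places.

$4,019,600.83

H₁ = 23%×$93 = $21.3900;  H₂ = 23%×$92.72 = $21.3256
EOQ₁ = √(2×43,075×256/21.3900) = 1,015.41  (< 1,850, feasible at tier 1)
EOQ₂ = √(2×43,075×256/21.3256) = 1,016.94  (< 1,850 → use Q = 1,850 at tier-2 price)
TC(tier 1 (EOQ₁), Q≈1,015.4) = $4,027,694.66
TC(tier 2, Q≈1,850.0) = $4,019,600.83
Minimum at tier 2: $4,019,600.83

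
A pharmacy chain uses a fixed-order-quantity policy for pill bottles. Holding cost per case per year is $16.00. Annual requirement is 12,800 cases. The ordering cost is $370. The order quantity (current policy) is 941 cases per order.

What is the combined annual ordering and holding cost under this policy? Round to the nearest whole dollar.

Annual ordering cost = (D/Q)·S = (12,800/941) × 370 = $5,032.94
Annual holding cost  = (Q/2)·H = (941/2) × 16 = $7,528.00
Total = $5,032.94 + $7,528.00 = $12,560.94

$12,561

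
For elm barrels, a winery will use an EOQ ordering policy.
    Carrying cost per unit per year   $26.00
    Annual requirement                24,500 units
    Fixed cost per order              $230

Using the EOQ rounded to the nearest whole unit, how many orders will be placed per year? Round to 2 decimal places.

37.23 orders per year

Optimal lot size Q* = (2 × 24,500 × $230 / $26)^½ ≈ 658.38 → Q = 658
Orders per year = D/Q = 24,500 / 658 = 37.234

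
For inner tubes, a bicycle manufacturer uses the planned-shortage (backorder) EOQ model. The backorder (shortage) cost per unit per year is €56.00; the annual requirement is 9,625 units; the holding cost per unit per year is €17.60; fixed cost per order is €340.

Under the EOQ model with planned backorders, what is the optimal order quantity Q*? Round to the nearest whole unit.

Q* = √(2DS/H) · √((H + b)/b)
   = √(2 × 9,625 × 340 / 17.6) · √((17.6 + 56) / 56)
   = 609.816 × 1.1464 ≈ 699.11

699 units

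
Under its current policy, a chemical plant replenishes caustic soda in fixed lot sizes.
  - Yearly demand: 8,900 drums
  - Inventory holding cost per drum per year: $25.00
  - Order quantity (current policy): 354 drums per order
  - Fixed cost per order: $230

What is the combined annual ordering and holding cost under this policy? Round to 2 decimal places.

Annual ordering cost = (D/Q)·S = (8,900/354) × 230 = $5,782.49
Annual holding cost  = (Q/2)·H = (354/2) × 25 = $4,425.00
Total = $5,782.49 + $4,425.00 = $10,207.49

$10,207.49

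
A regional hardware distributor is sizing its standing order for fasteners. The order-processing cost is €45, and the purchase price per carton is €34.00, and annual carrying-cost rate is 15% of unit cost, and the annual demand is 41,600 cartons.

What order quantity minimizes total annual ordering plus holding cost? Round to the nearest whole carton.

Holding cost per carton per year: H = 15% × €34 = €5.1000
Q* = √(2·D·S / H) = √(2·41,600·45 / 5.1) = √734,117.6 ≈ 856.81

857 cartons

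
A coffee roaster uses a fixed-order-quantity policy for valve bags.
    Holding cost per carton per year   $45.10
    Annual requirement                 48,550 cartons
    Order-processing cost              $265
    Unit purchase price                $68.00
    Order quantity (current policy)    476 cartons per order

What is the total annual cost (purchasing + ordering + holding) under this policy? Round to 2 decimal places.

$3,339,162.69

Annual ordering cost = (D/Q)·S = (48,550/476) × 265 = $27,028.89
Annual holding cost  = (Q/2)·H = (476/2) × 45.1 = $10,733.80
Purchase cost = D·C = 48,550 × 68 = $3,301,400.00
Total = $27,028.89 + $10,733.80 + $3,301,400.00 = $3,339,162.69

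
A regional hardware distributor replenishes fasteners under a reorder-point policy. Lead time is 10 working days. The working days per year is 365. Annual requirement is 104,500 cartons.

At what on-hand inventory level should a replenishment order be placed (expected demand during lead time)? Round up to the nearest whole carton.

2,864 cartons

Daily demand d = 104,500 / 365 = 286.301 cartons/day
Demand during lead time = 286.301 × 10 = 2,863.01
Reorder point = 2,863.01 → round up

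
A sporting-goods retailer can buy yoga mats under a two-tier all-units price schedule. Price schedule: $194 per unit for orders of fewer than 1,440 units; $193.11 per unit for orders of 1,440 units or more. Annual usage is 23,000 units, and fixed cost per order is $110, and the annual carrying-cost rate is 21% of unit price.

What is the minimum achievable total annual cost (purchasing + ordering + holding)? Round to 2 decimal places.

$4,472,485.18

H₁ = 21%×$194 = $40.7400;  H₂ = 21%×$193.11 = $40.5531
EOQ₁ = √(2×23,000×110/40.7400) = 352.42  (< 1,440, feasible at tier 1)
EOQ₂ = √(2×23,000×110/40.5531) = 353.23  (< 1,440 → use Q = 1,440 at tier-2 price)
TC(tier 1 (EOQ₁), Q≈352.4) = $4,476,357.73
TC(tier 2, Q≈1,440.0) = $4,472,485.18
Minimum at tier 2: $4,472,485.18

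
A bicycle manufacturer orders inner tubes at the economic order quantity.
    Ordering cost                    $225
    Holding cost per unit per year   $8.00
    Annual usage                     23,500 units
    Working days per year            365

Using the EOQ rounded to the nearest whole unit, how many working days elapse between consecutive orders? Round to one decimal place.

17.9 days

Q* = √(2·D·S / H) = √(2·23,500·225 / 8) = √1,321,875.0 ≈ 1,149.73 → Q = 1,150 units
Cycle time = (working days × Q)/D = (365 × 1,150) / 23,500 = 17.862 days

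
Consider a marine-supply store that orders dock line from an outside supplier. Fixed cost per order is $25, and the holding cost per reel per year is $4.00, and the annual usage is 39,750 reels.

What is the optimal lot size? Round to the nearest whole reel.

2DS/H = 2·39,750·25/4 = 496,875.00
EOQ = √496,875.00 ≈ 704.89

705 reels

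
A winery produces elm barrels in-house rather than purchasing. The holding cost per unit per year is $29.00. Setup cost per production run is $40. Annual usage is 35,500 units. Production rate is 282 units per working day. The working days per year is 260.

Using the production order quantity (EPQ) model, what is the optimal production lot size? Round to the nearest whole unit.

436 units

Daily demand d = 35,500/260 = 136.538; p = 282; 1 − d/p = 0.51582
EPQ = √(2DS / (H(1 − d/p)))
    = √(2 × 35,500 × 40 / (29 × 0.51582)) ≈ 435.72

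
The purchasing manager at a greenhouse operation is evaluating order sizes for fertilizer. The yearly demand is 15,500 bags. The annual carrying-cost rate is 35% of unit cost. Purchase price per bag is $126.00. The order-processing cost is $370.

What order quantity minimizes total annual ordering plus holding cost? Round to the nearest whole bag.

510 bags

H = i·C = 0.35 × $126 = $44.1000 per bag-year
EOQ = √(2DS/H) = √(2 × 15,500 × 370 / 44.1)
    = √(260,090.70) ≈ 509.99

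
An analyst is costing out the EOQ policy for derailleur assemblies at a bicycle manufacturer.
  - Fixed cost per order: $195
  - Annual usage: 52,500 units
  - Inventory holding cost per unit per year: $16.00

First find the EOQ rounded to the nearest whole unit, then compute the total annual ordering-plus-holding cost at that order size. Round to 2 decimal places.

$18,099.72

Optimal lot size Q* = (2 × 52,500 × $195 / $16)^½ ≈ 1,131.23 → Q = 1,131 units
Ordering: D/Q × S = 52,500/1,131 × $195 = $9,051.72
Holding:  Q/2 × H = 1,131/2 × $16 = $9,048.00
Total = $9,051.72 + $9,048.00 = $18,099.72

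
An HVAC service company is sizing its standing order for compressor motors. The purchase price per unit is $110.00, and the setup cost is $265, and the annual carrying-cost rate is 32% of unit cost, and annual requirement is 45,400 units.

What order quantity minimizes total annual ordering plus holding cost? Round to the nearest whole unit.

Holding cost per unit per year: H = 32% × $110 = $35.2000
Optimal lot size Q* = (2 × 45,400 × $265 / $35.2)^½ ≈ 826.79

827 units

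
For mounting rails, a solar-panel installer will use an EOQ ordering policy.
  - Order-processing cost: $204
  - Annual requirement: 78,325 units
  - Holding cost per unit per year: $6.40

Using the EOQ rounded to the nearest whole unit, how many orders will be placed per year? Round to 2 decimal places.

35.04 orders per year

2DS/H = 2·78,325·204/6.4 = 4,993,218.75
EOQ = √4,993,218.75 ≈ 2,234.55 → Q = 2,235
Orders per year = D/Q = 78,325 / 2,235 = 35.045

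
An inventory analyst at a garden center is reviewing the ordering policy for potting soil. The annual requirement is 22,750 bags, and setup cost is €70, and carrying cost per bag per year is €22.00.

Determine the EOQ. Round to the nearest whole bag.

380 bags

EOQ = √(2DS/H) = √(2 × 22,750 × 70 / 22)
    = √(144,772.73) ≈ 380.49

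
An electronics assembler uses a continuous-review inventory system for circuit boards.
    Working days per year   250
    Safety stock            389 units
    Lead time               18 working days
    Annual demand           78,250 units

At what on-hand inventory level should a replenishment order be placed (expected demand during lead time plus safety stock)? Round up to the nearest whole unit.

6,023 units

Daily demand d = 78,250 / 250 = 313.000 units/day
Demand during lead time = 313.000 × 18 = 5,634.00
Reorder point = 5,634.00 + 389 = 6,023.00 → round up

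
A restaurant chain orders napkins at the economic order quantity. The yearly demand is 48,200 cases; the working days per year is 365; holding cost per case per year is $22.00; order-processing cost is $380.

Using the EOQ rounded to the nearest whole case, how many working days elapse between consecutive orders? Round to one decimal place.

Q* = √(2·D·S / H) = √(2·48,200·380 / 22) = √1,665,090.9 ≈ 1,290.38 → Q = 1,290 cases
T = Q/D × 365 days = 1,290/48,200 × 365 = 9.769 days

9.8 days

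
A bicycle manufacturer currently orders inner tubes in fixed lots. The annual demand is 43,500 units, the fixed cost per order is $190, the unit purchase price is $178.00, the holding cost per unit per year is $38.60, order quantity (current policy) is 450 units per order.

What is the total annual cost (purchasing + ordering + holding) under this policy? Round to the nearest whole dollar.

$7,770,052

Annual ordering cost = (D/Q)·S = (43,500/450) × 190 = $18,366.67
Annual holding cost  = (Q/2)·H = (450/2) × 38.6 = $8,685.00
Purchase cost = D·C = 43,500 × 178 = $7,743,000.00
Total = $18,366.67 + $8,685.00 + $7,743,000.00 = $7,770,051.67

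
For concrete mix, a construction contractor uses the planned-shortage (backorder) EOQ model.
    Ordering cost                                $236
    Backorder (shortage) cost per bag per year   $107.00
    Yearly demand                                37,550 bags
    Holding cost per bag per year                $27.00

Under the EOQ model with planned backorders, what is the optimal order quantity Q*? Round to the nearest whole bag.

Q* = √(2DS/H) · √((H + b)/b)
   = √(2 × 37,550 × 236 / 27) · √((27 + 107) / 107)
   = 810.203 × 1.1191 ≈ 906.68

907 bags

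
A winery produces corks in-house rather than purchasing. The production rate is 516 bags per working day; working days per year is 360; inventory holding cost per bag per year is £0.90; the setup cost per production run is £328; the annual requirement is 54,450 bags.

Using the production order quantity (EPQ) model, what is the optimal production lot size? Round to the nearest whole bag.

7,493 bags

d = 54,450/360 = 151.2500 bags/day;  effective holding cost H(1 − d/p) = 0.9·(1 − 151.2500/516) = 0.63619
Q* = √(2DS / H_eff) = √(2·54,450·328 / 0.63619) ≈ 7,493.02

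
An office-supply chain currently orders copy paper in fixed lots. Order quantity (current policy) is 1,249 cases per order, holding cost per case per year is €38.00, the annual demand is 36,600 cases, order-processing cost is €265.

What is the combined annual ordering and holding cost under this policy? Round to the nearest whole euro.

€31,496

Annual ordering cost = (D/Q)·S = (36,600/1,249) × 265 = €7,765.41
Annual holding cost  = (Q/2)·H = (1,249/2) × 38 = €23,731.00
Total = €7,765.41 + €23,731.00 = €31,496.41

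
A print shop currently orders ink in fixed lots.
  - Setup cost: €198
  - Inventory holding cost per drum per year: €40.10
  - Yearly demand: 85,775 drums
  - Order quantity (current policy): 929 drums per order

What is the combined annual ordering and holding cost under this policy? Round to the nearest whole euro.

€36,908

Orders/yr = 85,775/929 = 92.330; ordering cost = 92.330 × €198 = €18,281.43
Average inventory = 929/2 = 464.5; holding cost = 464.5 × €40.1 = €18,626.45
Total = €18,281.43 + €18,626.45 = €36,907.88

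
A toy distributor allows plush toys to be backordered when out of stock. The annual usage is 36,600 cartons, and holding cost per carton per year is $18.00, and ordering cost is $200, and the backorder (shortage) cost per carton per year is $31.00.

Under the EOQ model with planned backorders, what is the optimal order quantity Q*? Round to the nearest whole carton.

1,134 cartons

Basic EOQ = √(2·36,600·200/18) = 901.850
Backorder adjustment √((H+b)/b) = √((18+31)/31) = 1.2572
Q* = 901.850 × 1.2572 ≈ 1,133.84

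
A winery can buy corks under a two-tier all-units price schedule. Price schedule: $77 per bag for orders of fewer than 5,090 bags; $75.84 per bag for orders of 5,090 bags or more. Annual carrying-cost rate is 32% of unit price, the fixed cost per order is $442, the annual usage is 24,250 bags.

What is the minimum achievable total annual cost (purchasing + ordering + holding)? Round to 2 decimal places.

H₁ = 32%×$77 = $24.6400;  H₂ = 32%×$75.84 = $24.2688
EOQ₁ = √(2×24,250×442/24.6400) = 932.74  (< 5,090, feasible at tier 1)
EOQ₂ = √(2×24,250×442/24.2688) = 939.85  (< 5,090 → use Q = 5,090 at tier-2 price)
TC(tier 1 (EOQ₁), Q≈932.7) = $1,890,232.77
TC(tier 2, Q≈5,090.0) = $1,902,989.89
Minimum at tier 1 (EOQ₁): $1,890,232.77

$1,890,232.77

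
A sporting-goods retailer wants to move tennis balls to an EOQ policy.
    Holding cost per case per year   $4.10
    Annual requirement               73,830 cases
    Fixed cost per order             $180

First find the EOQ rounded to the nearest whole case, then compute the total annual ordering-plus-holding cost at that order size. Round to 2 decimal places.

Q* = √(2·D·S / H) = √(2·73,830·180 / 4.1) = √6,482,634.1 ≈ 2,546.10 → Q = 2,546 cases
Annual ordering cost = (D/Q)·S = (73,830/2,546) × 180 = $5,219.72
Annual holding cost  = (Q/2)·H = (2,546/2) × 4.1 = $5,219.30
Total = $5,219.72 + $5,219.30 = $10,439.02

$10,439.02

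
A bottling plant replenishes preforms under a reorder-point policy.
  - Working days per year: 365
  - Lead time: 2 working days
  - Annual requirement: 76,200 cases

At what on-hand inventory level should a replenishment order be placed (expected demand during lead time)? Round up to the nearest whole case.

Daily demand d = 76,200 / 365 = 208.767 cases/day
Demand during lead time = 208.767 × 2 = 417.53
Reorder point = 417.53 → round up

418 cases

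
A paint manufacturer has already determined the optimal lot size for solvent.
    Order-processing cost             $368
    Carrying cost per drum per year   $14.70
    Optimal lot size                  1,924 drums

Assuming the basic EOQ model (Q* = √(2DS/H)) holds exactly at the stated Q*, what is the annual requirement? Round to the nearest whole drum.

Since Q* = (2DS/H)^½, squaring gives Q*²·H = 2DS.
D = Q²H / (2S) = 1,924² × 14.7 / (2 × 368) = 73,934.93

73,935 drums per year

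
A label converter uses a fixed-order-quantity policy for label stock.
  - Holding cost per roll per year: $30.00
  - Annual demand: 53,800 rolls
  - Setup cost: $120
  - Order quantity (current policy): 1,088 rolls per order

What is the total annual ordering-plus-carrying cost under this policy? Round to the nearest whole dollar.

$22,254

Orders/yr = 53,800/1,088 = 49.449; ordering cost = 49.449 × $120 = $5,933.82
Average inventory = 1,088/2 = 544; holding cost = 544 × $30 = $16,320.00
Total = $5,933.82 + $16,320.00 = $22,253.82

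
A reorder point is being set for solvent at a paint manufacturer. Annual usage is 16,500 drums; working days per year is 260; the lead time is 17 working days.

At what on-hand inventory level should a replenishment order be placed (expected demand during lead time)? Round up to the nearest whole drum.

1,079 drums

Daily demand d = 16,500 / 260 = 63.462 drums/day
Demand during lead time = 63.462 × 17 = 1,078.85
Reorder point = 1,078.85 → round up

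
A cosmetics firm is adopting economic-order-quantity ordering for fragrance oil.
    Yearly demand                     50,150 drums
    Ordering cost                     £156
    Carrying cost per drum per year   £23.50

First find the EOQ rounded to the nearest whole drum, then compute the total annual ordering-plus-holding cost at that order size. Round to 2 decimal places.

EOQ = √(2DS/H) = √(2 × 50,150 × 156 / 23.5)
    = √(665,821.28) ≈ 815.98 → Q = 816 drums
Annual ordering cost = (D/Q)·S = (50,150/816) × 156 = £9,587.50
Annual holding cost  = (Q/2)·H = (816/2) × 23.5 = £9,588.00
Total = £9,587.50 + £9,588.00 = £19,175.50

£19,175.50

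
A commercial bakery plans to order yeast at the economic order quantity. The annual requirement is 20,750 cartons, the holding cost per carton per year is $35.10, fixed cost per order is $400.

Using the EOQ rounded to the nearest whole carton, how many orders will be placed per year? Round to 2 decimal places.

30.16 orders per year

Q* = √(2·D·S / H) = √(2·20,750·400 / 35.1) = √472,934.5 ≈ 687.70 → Q = 688
Orders per year = D/Q = 20,750 / 688 = 30.160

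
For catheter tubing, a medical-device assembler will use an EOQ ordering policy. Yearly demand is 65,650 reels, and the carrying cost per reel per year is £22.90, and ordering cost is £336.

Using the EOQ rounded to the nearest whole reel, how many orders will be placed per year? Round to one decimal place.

2DS/H = 2·65,650·336/22.9 = 1,926,497.82
EOQ = √1,926,497.82 ≈ 1,387.98 → Q = 1,388
N = D/Q = 65,650/1,388 ≈ 47.298 orders/yr

47.3 orders per year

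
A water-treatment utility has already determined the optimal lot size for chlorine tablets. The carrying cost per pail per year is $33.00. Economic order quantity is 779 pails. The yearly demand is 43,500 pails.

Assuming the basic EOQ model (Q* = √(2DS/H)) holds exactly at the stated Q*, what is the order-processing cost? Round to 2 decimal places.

EOQ relation: Q² = 2DS/H, so rearrange for the unknown.
S = Q²H / (2D) = 779² × 33 / (2 × 43,500) = 230.1811

$230.18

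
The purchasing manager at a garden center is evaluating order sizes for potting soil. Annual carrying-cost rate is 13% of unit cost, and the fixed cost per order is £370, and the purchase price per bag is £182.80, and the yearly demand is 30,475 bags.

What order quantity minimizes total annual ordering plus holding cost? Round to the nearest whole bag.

974 bags

Holding cost per bag per year: H = 13% × £182.8 = £23.7640
EOQ = √(2DS/H) = √(2 × 30,475 × 370 / 23.764)
    = √(948,977.44) ≈ 974.15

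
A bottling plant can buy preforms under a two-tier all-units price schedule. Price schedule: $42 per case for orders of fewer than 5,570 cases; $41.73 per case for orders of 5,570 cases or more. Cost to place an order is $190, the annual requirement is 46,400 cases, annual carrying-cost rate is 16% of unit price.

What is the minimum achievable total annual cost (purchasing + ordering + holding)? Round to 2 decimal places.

H₁ = 16%×$42 = $6.7200;  H₂ = 16%×$41.73 = $6.6768
EOQ₁ = √(2×46,400×190/6.7200) = 1,619.82  (< 5,570, feasible at tier 1)
EOQ₂ = √(2×46,400×190/6.6768) = 1,625.05  (< 5,570 → use Q = 5,570 at tier-2 price)
TC(tier 1 (EOQ₁), Q≈1,619.8) = $1,959,685.18
TC(tier 2, Q≈5,570.0) = $1,956,449.65
Minimum at tier 2: $1,956,449.65

$1,956,449.65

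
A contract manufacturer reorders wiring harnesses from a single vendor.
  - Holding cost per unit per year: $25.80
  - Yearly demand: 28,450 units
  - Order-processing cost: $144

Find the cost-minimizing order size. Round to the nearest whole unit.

EOQ = √(2DS/H) = √(2 × 28,450 × 144 / 25.8)
    = √(317,581.40) ≈ 563.54

564 units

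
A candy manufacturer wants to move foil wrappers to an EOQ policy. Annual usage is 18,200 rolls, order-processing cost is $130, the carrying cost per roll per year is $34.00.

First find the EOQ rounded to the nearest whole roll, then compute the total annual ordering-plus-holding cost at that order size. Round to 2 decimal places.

$12,684.16

Q* = √(2·D·S / H) = √(2·18,200·130 / 34) = √139,176.5 ≈ 373.06 → Q = 373 rolls
Orders/yr = 18,200/373 = 48.794; ordering cost = 48.794 × $130 = $6,343.16
Average inventory = 373/2 = 186.5; holding cost = 186.5 × $34 = $6,341.00
Total = $6,343.16 + $6,341.00 = $12,684.16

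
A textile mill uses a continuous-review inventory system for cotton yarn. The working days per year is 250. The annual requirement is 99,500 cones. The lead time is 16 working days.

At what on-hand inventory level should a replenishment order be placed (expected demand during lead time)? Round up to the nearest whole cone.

Daily demand d = 99,500 / 250 = 398.000 cones/day
Demand during lead time = 398.000 × 16 = 6,368.00
Reorder point = 6,368.00 → round up

6,368 cones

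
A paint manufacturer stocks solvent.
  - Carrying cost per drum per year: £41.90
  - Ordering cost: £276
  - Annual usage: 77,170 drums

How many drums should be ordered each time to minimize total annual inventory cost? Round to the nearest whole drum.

Q* = √(2·D·S / H) = √(2·77,170·276 / 41.9) = √1,016,654.9 ≈ 1,008.29

1,008 drums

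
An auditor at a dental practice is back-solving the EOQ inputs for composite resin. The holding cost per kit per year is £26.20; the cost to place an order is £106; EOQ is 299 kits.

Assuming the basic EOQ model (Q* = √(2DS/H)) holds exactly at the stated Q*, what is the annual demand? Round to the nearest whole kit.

11,049 kits per year

Since Q* = (2DS/H)^½, squaring gives Q*²·H = 2DS.
D = Q²H / (2S) = 299² × 26.2 / (2 × 106) = 11,048.61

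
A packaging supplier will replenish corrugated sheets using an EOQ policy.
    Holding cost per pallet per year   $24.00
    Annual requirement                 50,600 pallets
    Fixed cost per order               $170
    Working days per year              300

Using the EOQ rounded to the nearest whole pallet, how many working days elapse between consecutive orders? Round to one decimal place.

5.0 days

EOQ = √(2DS/H) = √(2 × 50,600 × 170 / 24)
    = √(716,833.33) ≈ 846.66 → Q = 847 pallets
T = Q/D × 300 days = 847/50,600 × 300 = 5.022 days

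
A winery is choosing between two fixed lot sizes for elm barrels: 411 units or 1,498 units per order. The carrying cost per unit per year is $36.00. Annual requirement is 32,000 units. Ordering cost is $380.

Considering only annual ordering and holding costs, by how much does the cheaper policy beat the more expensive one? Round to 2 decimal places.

Annual cost at Q: ordering D·S/Q plus holding Q·H/2.
TC(411) = (32,000/411)×380 + (411/2)×36 = $36,984.37
TC(1,498) = (32,000/1,498)×380 + (1,498/2)×36 = $35,081.49
Lots of 1,498 are cheaper by $1,902.88.

$1,902.88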